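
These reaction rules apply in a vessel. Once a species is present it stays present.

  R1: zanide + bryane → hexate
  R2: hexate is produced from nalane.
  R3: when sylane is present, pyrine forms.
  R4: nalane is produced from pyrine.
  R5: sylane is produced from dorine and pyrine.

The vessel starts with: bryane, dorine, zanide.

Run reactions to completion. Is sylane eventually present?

No

sylane would need dorine and pyrine (R5), but pyrine never forms.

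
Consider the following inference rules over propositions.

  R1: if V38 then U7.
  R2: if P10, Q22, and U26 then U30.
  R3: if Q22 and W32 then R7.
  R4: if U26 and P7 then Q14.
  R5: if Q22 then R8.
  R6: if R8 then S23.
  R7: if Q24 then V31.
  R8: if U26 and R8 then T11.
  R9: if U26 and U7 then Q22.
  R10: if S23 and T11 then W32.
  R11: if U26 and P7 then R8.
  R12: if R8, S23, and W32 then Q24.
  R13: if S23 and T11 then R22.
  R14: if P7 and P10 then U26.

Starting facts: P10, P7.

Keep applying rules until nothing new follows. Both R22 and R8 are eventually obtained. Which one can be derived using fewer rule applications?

R8

R8: From P7 and P10, R14 gives U26. U26 and P7 hold, so R8 follows (R11). [2 rule applications]
R22: From P7 and P10, R14 gives U26. From U26 and P7, R11 gives R8. From R8, R6 gives S23. From U26 and R8, R8 gives T11. From S23 and T11, R13 gives R22. [5 rule applications]
R8 needs fewer.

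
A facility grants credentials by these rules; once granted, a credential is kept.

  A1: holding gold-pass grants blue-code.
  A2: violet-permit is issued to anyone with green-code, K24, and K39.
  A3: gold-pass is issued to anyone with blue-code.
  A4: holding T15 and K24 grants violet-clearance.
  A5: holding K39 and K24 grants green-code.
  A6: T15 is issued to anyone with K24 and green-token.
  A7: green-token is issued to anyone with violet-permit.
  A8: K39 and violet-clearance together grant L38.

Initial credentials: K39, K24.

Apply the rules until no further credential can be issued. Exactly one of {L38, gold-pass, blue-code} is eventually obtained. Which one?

Holding K39 and K24 grants green-code (A5).
Holding green-code, K24, and K39 grants violet-permit (A2).
Holding violet-permit grants green-token (A7).
Holding K24 and green-token grants T15 (A6).
Holding T15 and K24 grants violet-clearance (A4).
Holding K39 and violet-clearance grants L38 (A8).
gold-pass would need blue-code (A3), but blue-code is never granted. blue-code would need gold-pass (A1), but gold-pass is never granted.

L38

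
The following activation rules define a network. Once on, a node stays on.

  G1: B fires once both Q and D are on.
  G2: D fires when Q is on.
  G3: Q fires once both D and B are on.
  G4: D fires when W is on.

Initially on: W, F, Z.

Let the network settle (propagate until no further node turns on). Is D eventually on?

Yes

G4: W on → D on.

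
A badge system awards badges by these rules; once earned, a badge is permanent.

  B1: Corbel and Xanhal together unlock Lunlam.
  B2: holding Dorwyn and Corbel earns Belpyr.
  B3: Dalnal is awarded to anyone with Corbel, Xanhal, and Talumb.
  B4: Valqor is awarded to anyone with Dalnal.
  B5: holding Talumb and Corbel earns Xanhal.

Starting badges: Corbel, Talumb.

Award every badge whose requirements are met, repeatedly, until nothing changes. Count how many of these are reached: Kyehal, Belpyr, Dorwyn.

No rule produces Kyehal, and it is not given.
Belpyr would need Dorwyn and Corbel (B2), but Dorwyn is never earned.
No rule produces Dorwyn, and it is not given.
None of the 3 are reached.

0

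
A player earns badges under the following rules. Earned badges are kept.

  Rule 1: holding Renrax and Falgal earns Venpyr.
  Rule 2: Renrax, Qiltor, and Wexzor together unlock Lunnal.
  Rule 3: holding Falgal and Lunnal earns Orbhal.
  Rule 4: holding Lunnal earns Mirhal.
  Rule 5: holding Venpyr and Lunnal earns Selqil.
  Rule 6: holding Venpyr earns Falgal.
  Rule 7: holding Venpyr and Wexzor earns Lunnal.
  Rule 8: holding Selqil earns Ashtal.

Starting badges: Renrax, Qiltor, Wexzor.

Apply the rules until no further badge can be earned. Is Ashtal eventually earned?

Ashtal would need Selqil (Rule 8), but Selqil is never earned.

No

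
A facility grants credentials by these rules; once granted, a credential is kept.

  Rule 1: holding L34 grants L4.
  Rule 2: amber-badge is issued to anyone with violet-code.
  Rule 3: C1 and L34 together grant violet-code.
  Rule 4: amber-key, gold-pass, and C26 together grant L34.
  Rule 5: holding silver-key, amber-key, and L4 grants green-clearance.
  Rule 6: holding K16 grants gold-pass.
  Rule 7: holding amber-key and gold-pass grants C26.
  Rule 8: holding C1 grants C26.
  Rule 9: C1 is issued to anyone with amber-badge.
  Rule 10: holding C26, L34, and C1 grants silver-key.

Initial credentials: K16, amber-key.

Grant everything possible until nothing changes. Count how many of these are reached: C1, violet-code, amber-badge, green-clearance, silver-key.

0

C1 would need amber-badge (Rule 9), but amber-badge is never granted.
violet-code would need C1 and L34 (Rule 3), but C1 is never granted.
amber-badge would need violet-code (Rule 2), but violet-code is never granted.
green-clearance would need silver-key, amber-key, and L4 (Rule 5), but silver-key is never granted.
silver-key would need C26, L34, and C1 (Rule 10), but C1 is never granted.
None of the 5 are reached.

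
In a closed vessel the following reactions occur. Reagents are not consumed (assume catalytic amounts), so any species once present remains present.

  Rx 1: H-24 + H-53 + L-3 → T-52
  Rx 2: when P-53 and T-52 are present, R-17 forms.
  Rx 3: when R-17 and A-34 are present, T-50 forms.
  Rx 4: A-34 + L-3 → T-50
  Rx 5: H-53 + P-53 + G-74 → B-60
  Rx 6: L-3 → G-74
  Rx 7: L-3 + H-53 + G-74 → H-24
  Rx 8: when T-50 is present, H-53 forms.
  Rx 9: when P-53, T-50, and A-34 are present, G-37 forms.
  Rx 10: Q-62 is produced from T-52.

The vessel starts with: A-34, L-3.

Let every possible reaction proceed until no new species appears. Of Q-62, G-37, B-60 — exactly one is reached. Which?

A-34 and L-3 present → T-50 forms (Rx 4).
L-3 present → G-74 forms (Rx 6).
T-50 present → H-53 forms (Rx 8).
L-3, H-53, and G-74 present → H-24 forms (Rx 7).
H-24, H-53, and L-3 present → T-52 forms (Rx 1).
T-52 present → Q-62 forms (Rx 10).
B-60 would need H-53, P-53, and G-74 (Rx 5), but P-53 never forms. G-37 would need P-53, T-50, and A-34 (Rx 9), but P-53 never forms.

Q-62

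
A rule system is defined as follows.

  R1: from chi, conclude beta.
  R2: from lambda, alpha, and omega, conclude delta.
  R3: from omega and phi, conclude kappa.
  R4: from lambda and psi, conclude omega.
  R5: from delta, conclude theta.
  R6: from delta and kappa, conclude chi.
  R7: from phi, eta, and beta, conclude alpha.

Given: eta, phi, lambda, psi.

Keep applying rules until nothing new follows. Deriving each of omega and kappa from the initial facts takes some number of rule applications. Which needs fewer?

omega

omega: lambda and psi hold, so omega follows (R4). [1 rule application]
kappa: From lambda and psi, R4 gives omega. From omega and phi, R3 gives kappa. [2 rule applications]
omega needs fewer.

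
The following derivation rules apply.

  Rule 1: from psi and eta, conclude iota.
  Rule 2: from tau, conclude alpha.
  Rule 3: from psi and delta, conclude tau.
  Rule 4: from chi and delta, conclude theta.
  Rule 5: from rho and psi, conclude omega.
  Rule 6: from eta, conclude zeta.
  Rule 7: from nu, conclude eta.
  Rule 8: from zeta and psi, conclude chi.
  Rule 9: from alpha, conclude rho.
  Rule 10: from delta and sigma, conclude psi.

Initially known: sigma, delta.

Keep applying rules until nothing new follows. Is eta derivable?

eta would need nu (Rule 7), but nu is never established.

No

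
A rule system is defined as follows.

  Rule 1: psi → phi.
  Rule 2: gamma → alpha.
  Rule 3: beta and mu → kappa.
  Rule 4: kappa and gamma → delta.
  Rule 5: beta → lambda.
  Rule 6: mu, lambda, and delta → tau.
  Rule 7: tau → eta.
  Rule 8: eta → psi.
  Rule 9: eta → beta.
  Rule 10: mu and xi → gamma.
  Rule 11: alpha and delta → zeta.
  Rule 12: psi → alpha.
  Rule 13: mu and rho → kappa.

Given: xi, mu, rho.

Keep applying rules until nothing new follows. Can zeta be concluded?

Yes

From mu and rho, Rule 13 gives kappa.
mu and xi hold, so gamma follows (Rule 10).
kappa and gamma hold, so delta follows (Rule 4).
From gamma, Rule 2 gives alpha.
From alpha and delta, Rule 11 gives zeta.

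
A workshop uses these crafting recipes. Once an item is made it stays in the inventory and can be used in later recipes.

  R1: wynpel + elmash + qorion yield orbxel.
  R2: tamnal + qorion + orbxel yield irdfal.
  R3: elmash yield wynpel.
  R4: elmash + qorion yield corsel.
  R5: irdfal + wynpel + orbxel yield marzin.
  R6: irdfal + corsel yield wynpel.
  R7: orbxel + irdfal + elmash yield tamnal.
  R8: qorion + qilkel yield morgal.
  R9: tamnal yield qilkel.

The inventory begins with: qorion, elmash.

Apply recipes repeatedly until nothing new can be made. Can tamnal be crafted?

tamnal would need orbxel, irdfal, and elmash (R7), but irdfal is never obtained.

No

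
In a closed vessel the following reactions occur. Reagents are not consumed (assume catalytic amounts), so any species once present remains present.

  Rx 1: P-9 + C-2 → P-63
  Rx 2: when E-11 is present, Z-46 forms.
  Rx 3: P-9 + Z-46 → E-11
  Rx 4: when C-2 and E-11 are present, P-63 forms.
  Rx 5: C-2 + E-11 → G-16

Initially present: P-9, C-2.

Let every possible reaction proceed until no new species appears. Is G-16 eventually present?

No

G-16 would need C-2 and E-11 (Rx 5), but E-11 never forms.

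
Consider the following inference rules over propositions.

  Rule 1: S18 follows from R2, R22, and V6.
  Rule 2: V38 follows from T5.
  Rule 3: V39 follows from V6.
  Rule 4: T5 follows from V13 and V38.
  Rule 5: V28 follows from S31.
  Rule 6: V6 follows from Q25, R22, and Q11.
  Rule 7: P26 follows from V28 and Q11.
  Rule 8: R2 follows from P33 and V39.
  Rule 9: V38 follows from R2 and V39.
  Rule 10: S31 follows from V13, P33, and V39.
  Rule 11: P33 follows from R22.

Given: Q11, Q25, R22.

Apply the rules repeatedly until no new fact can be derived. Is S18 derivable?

Q25, R22, and Q11 hold, so V6 follows (Rule 6).
R22 holds, so P33 follows (Rule 11).
From V6, Rule 3 gives V39.
P33 and V39 hold, so R2 follows (Rule 8).
From R2, R22, and V6, Rule 1 gives S18.

Yes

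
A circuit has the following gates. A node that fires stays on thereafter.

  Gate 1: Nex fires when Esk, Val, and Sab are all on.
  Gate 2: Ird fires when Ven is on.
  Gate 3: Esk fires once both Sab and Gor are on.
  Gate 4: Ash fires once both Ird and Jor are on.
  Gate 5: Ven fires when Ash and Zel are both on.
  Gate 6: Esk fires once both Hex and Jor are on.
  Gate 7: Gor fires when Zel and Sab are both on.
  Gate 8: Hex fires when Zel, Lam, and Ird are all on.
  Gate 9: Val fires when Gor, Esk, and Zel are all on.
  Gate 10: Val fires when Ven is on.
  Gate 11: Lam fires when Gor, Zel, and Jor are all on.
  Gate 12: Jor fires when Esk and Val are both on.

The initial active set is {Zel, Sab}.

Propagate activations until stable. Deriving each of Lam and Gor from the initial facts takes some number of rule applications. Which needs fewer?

Gor: Gate 7: Zel and Sab on → Gor on. [1 rule application]
Lam: Zel and Sab are on, so Gor fires (Gate 7). Sab and Gor are on, so Esk fires (Gate 3). Gate 9: Gor, Esk, and Zel on → Val on. Gate 12: Esk and Val on → Jor on. Gate 11: Gor, Zel, and Jor on → Lam on. [5 rule applications]
Gor needs fewer.

Gor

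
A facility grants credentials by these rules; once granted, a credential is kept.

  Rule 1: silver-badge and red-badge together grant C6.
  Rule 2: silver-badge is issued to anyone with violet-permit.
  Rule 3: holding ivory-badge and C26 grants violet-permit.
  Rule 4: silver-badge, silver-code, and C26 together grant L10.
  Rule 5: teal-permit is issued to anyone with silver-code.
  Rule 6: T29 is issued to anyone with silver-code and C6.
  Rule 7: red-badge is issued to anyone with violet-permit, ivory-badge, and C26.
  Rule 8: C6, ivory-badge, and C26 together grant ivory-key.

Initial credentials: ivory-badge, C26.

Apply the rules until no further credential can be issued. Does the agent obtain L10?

L10 would need silver-badge, silver-code, and C26 (Rule 4), but silver-code is never granted.

No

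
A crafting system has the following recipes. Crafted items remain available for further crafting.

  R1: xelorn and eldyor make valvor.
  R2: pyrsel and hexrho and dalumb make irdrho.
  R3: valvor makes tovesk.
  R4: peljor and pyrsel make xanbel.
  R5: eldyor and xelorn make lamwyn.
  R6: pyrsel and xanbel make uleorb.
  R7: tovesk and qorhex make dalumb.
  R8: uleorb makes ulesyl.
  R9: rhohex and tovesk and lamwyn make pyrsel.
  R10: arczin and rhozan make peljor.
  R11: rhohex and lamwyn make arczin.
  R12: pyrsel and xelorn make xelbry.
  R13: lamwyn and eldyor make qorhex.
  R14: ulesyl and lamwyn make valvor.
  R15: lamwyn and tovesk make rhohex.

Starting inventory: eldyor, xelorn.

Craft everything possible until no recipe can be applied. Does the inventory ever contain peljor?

peljor would need arczin and rhozan (R10), but rhozan is never obtained.

No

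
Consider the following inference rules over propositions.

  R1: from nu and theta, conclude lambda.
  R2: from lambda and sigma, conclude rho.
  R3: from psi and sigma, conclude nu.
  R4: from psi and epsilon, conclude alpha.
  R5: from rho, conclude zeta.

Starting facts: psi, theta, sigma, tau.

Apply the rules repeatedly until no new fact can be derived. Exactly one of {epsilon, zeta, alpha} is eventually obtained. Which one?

From psi and sigma, R3 gives nu.
From nu and theta, R1 gives lambda.
From lambda and sigma, R2 gives rho.
rho holds, so zeta follows (R5).
alpha would need psi and epsilon (R4), but epsilon is never established. No rule produces epsilon, and it is not given.

zeta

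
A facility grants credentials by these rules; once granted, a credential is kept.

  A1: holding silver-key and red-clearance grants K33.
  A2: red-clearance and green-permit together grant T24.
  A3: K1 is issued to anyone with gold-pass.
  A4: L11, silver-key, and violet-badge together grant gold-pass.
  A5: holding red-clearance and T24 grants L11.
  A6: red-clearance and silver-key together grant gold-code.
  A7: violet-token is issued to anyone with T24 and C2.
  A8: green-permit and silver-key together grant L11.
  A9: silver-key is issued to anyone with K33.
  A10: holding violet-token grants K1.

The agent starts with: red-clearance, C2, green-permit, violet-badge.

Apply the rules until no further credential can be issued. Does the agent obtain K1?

Holding red-clearance and green-permit grants T24 (A2).
Holding T24 and C2 grants violet-token (A7).
Holding violet-token grants K1 (A10).

Yes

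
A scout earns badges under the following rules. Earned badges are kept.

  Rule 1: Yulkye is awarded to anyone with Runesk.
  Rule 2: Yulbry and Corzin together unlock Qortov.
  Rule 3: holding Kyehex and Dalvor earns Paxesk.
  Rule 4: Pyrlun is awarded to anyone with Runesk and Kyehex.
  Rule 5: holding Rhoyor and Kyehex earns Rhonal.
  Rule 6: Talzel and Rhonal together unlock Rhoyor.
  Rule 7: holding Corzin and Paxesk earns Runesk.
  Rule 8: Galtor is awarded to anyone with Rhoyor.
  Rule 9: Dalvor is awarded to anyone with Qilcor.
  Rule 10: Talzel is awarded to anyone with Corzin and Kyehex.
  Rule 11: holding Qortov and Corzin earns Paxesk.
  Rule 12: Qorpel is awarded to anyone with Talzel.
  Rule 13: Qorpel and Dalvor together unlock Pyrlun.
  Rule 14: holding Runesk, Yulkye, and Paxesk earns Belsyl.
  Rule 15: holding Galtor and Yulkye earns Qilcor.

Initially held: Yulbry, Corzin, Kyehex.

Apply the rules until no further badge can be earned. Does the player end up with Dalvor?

Dalvor would need Qilcor (Rule 9), but Qilcor is never earned.

No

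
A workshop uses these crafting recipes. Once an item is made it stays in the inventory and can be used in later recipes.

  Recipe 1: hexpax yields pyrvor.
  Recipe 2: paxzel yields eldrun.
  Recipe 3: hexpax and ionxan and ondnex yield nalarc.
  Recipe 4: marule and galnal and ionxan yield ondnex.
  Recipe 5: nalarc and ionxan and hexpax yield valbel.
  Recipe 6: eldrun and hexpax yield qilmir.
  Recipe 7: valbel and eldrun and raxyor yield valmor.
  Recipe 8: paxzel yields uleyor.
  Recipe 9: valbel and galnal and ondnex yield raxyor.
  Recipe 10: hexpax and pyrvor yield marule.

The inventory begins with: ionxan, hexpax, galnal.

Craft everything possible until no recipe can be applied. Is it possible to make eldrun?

No

eldrun would need paxzel (Recipe 2), but paxzel is never obtained.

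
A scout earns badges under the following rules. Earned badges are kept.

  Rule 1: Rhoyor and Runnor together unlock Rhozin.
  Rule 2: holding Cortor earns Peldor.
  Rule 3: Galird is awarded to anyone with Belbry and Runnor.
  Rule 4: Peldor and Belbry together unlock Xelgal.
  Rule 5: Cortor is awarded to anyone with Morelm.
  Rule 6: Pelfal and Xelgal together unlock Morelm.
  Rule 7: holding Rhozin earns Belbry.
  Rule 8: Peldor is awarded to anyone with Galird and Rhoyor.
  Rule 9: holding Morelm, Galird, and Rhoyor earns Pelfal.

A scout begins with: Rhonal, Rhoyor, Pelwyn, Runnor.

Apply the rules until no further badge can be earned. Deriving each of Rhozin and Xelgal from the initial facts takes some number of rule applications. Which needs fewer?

Rhozin

Rhozin: With Rhoyor and Runnor, Rhozin is earned (Rule 1). [1 rule application]
Xelgal: With Rhoyor and Runnor, Rhozin is earned (Rule 1). With Rhozin, Belbry is earned (Rule 7). With Belbry and Runnor, Galird is earned (Rule 3). With Galird and Rhoyor, Peldor is earned (Rule 8). With Peldor and Belbry, Xelgal is earned (Rule 4). [5 rule applications]
Rhozin needs fewer.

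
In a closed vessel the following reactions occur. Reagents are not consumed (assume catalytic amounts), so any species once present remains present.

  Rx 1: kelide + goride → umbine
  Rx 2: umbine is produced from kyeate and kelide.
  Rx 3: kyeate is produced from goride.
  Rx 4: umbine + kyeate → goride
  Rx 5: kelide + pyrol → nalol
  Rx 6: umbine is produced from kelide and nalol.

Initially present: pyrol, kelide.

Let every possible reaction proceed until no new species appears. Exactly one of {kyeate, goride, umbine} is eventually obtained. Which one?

kelide and pyrol present → nalol forms (Rx 5).
kelide and nalol present → umbine forms (Rx 6).
kyeate would need goride (Rx 3), but goride never forms. goride would need umbine and kyeate (Rx 4), but kyeate never forms.

umbine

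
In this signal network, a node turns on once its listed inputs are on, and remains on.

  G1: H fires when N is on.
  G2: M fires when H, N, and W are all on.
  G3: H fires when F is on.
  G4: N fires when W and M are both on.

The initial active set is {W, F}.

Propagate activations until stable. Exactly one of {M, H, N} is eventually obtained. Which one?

H

F is on, so H fires (G3).
N would need W and M (G4), but M never turns on. M would need H, N, and W (G2), but N never turns on.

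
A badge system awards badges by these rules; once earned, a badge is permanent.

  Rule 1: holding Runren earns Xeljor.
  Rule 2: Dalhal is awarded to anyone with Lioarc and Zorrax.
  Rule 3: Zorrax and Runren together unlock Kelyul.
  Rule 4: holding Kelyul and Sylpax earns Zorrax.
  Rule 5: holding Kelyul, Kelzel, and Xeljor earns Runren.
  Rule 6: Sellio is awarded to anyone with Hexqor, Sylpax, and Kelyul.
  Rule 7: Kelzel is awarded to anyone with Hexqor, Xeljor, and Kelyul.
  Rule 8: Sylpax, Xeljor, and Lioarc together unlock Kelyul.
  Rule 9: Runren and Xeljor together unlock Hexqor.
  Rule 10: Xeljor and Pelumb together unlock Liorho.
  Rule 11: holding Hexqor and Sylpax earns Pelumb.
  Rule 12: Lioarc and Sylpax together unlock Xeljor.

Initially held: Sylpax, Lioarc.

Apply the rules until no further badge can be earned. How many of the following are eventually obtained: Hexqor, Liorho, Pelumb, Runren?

Hexqor would need Runren and Xeljor (Rule 9), but Runren is never earned.
Liorho would need Xeljor and Pelumb (Rule 10), but Pelumb is never earned.
Pelumb would need Hexqor and Sylpax (Rule 11), but Hexqor is never earned.
Runren would need Kelyul, Kelzel, and Xeljor (Rule 5), but Kelzel is never earned.
None of the 4 are reached.

0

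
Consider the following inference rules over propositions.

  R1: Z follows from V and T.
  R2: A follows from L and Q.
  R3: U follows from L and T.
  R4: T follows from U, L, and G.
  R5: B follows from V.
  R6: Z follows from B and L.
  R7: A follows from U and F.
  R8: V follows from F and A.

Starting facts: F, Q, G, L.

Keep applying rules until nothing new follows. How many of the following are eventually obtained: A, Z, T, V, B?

4

L and Q hold, so A follows (R2).
From F and A, R8 gives V.
From V, R5 gives B.
B and L hold, so Z follows (R6).
A: reached.
Z: reached.
T would need U, L, and G (R4), but U is never established.
V: reached.
B: reached.
Reached: A, Z, V, and B — 4 of the 5.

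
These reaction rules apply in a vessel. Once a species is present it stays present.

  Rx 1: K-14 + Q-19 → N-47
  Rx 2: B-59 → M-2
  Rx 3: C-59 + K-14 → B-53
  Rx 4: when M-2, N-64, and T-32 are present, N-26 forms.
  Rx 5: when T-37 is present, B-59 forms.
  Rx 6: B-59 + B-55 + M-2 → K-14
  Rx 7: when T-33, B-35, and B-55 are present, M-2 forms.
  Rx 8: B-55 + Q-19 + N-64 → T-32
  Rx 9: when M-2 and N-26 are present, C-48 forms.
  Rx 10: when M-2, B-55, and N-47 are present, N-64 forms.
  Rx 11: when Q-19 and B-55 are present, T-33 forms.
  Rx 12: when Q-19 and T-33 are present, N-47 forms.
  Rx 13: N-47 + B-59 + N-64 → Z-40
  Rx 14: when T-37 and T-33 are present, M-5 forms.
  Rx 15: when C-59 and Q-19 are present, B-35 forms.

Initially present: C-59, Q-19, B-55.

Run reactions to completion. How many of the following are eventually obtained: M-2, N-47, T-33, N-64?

4

C-59 and Q-19 present → B-35 forms (Rx 15).
Q-19 and B-55 present → T-33 forms (Rx 11).
Q-19 and T-33 present → N-47 forms (Rx 12).
T-33, B-35, and B-55 present → M-2 forms (Rx 7).
M-2, B-55, and N-47 present → N-64 forms (Rx 10).
M-2: reached.
N-47: reached.
T-33: reached.
N-64: reached.
All 4 are reached.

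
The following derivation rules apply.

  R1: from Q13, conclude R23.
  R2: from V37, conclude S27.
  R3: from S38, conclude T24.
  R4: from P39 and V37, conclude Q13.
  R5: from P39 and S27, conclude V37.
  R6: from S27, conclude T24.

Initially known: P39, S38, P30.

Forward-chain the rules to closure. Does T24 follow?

From S38, R3 gives T24.

Yes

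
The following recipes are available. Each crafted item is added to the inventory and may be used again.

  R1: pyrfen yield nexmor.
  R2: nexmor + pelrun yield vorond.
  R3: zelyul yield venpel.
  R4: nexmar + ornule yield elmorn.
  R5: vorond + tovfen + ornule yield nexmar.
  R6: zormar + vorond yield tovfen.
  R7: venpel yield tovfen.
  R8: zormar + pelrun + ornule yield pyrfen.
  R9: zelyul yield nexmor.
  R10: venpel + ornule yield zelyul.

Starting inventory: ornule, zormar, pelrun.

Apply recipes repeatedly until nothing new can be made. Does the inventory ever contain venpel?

venpel would need zelyul (R3), but zelyul is never obtained.

No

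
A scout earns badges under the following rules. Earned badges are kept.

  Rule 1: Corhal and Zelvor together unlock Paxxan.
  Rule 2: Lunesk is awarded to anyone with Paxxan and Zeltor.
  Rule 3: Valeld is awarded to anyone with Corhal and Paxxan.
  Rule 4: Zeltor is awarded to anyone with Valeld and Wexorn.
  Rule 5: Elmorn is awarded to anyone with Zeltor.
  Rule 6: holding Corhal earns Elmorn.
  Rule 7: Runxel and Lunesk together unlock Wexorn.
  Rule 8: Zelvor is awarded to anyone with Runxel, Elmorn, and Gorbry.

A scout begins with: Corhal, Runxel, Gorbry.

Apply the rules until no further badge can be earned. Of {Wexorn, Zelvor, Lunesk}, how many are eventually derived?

With Corhal, Elmorn is earned (Rule 6).
With Runxel, Elmorn, and Gorbry, Zelvor is earned (Rule 8).
Wexorn would need Runxel and Lunesk (Rule 7), but Lunesk is never earned.
Zelvor: reached.
Lunesk would need Paxxan and Zeltor (Rule 2), but Zeltor is never earned.
Reached: Zelvor — 1 of the 3.

1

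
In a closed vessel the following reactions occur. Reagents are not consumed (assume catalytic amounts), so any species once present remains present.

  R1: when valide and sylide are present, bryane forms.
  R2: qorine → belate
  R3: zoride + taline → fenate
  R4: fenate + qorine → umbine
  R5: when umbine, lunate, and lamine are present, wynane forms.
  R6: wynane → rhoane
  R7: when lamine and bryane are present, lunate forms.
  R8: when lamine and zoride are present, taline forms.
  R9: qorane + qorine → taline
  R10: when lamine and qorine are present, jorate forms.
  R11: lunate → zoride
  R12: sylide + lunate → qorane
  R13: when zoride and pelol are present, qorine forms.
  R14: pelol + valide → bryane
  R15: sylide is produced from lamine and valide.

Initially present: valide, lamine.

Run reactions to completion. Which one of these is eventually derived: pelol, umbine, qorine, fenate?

lamine and valide present → sylide forms (R15).
valide and sylide present → bryane forms (R1).
lamine and bryane present → lunate forms (R7).
lunate present → zoride forms (R11).
lamine and zoride present → taline forms (R8).
zoride and taline present → fenate forms (R3).
umbine would need fenate and qorine (R4), but qorine never forms. No rule produces pelol, and it is not given. qorine would need zoride and pelol (R13), but pelol never forms.

fenate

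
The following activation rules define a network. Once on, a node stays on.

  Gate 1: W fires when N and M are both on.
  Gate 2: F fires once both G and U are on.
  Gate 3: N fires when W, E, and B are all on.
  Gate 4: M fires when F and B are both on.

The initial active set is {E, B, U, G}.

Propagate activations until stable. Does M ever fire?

Yes

Gate 2: G and U on → F on.
Gate 4: F and B on → M on.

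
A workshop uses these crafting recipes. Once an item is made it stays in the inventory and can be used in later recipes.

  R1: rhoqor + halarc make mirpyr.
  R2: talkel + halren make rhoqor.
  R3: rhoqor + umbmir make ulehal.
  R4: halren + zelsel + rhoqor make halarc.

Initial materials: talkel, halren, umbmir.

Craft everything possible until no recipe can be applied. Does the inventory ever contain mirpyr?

No

mirpyr would need rhoqor and halarc (R1), but halarc is never obtained.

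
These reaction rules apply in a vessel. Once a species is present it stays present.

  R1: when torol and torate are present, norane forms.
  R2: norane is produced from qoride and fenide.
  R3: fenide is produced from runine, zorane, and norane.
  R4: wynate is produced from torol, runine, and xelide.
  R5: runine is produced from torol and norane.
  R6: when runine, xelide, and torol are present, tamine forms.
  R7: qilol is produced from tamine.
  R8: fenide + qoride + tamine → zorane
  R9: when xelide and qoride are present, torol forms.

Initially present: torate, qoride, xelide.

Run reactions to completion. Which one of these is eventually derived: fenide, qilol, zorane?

xelide and qoride present → torol forms (R9).
torol and torate present → norane forms (R1).
torol and norane present → runine forms (R5).
runine, xelide, and torol present → tamine forms (R6).
tamine present → qilol forms (R7).
fenide would need runine, zorane, and norane (R3), but zorane never forms. zorane would need fenide, qoride, and tamine (R8), but fenide never forms.

qilol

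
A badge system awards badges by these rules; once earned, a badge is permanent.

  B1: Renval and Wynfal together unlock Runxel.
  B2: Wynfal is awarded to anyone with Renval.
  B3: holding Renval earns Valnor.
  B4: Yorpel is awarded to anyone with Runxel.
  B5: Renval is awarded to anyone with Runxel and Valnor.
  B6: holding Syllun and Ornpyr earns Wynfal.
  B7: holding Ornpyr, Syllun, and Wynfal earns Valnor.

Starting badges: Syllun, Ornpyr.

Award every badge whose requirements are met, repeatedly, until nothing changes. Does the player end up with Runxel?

No

Runxel would need Renval and Wynfal (B1), but Renval is never earned.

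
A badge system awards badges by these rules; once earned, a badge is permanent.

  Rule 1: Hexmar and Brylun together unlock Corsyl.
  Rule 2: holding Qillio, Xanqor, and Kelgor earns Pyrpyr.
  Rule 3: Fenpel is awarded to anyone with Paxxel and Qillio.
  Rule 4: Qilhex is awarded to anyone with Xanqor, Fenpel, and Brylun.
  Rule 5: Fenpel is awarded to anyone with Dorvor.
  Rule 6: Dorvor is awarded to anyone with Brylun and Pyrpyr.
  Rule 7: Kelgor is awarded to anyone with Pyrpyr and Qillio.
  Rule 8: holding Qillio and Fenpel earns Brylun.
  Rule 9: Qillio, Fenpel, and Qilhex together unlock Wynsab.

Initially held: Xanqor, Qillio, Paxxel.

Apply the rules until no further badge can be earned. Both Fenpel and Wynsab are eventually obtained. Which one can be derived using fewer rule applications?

Fenpel: With Paxxel and Qillio, Fenpel is earned (Rule 3). [1 rule application]
Wynsab: With Paxxel and Qillio, Fenpel is earned (Rule 3). With Qillio and Fenpel, Brylun is earned (Rule 8). With Xanqor, Fenpel, and Brylun, Qilhex is earned (Rule 4). With Qillio, Fenpel, and Qilhex, Wynsab is earned (Rule 9). [4 rule applications]
Fenpel needs fewer.

Fenpel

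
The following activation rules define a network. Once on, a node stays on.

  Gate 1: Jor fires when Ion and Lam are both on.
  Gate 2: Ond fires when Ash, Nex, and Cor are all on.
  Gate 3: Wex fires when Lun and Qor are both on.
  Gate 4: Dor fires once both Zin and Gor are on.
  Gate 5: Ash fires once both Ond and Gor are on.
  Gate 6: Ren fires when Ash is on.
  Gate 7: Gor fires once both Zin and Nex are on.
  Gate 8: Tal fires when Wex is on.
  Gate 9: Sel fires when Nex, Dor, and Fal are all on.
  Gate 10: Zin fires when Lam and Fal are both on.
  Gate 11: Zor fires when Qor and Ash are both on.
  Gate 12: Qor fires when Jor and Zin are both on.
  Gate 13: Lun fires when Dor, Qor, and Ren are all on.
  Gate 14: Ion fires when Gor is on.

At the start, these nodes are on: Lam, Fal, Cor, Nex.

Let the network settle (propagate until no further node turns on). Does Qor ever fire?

Gate 10: Lam and Fal on → Zin on.
Zin and Nex are on, so Gor fires (Gate 7).
Gor is on, so Ion fires (Gate 14).
Gate 1: Ion and Lam on → Jor on.
Jor and Zin are on, so Qor fires (Gate 12).

Yes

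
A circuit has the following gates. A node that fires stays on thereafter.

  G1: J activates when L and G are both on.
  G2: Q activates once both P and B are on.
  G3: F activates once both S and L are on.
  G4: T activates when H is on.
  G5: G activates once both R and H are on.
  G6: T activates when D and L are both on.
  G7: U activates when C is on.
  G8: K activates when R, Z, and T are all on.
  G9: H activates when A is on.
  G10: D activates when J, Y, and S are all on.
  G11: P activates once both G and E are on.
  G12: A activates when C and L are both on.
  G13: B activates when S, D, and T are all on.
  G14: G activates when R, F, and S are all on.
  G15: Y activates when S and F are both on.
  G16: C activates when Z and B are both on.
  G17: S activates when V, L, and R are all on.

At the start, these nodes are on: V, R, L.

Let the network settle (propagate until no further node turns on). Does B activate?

V, L, and R are on, so S activates (G17).
S and L are on, so F activates (G3).
G14: R, F, and S on → G on.
S and F are on, so Y activates (G15).
L and G are on, so J activates (G1).
J, Y, and S are on, so D activates (G10).
D and L are on, so T activates (G6).
S, D, and T are on, so B activates (G13).

Yes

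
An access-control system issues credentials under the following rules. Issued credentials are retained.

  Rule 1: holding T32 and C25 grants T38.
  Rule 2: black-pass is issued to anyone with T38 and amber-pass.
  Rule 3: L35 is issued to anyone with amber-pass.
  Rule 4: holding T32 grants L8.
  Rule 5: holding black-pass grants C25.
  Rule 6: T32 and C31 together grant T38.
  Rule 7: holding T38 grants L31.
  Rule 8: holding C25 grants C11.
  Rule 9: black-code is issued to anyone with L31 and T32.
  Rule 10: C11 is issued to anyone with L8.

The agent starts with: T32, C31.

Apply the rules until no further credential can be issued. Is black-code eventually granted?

Holding T32 and C31 grants T38 (Rule 6).
Holding T38 grants L31 (Rule 7).
Holding L31 and T32 grants black-code (Rule 9).

Yes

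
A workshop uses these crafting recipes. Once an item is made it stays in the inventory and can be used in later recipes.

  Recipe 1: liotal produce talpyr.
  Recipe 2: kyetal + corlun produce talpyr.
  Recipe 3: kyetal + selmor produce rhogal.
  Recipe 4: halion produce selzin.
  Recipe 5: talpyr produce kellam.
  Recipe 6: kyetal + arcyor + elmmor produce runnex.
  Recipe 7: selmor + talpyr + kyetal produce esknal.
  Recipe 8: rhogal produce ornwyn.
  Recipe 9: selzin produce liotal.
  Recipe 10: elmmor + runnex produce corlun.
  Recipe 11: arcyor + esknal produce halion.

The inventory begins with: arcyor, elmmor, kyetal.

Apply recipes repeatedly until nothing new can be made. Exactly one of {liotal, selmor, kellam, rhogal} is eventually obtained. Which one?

Using Recipe 6, kyetal, arcyor, and elmmor make runnex.
Using Recipe 10, elmmor and runnex make corlun.
kyetal + corlun → talpyr (Recipe 2).
talpyr → kellam (Recipe 5).
rhogal would need kyetal and selmor (Recipe 3), but selmor is never obtained. liotal would need selzin (Recipe 9), but selzin is never obtained. No rule produces selmor, and it is not given.

kellam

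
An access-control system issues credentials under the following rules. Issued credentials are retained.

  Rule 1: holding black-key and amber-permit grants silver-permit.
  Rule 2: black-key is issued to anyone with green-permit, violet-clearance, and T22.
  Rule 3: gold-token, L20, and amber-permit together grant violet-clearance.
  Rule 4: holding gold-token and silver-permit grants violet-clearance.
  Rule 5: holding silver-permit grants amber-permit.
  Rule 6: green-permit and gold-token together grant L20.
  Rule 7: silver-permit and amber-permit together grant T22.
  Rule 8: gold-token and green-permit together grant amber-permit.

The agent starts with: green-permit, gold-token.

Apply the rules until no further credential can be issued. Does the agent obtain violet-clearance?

Holding gold-token and green-permit grants amber-permit (Rule 8).
Holding green-permit and gold-token grants L20 (Rule 6).
Holding gold-token, L20, and amber-permit grants violet-clearance (Rule 3).

Yes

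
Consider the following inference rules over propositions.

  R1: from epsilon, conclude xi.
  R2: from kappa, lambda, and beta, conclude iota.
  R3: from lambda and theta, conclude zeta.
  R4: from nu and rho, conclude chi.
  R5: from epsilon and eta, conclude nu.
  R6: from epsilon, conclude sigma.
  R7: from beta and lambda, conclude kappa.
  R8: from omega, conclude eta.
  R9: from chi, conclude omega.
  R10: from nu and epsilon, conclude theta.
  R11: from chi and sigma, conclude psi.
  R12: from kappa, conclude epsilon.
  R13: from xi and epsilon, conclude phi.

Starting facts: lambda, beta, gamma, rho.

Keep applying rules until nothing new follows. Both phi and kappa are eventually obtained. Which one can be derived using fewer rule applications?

kappa: beta and lambda hold, so kappa follows (R7). [1 rule application]
phi: From beta and lambda, R7 gives kappa. From kappa, R12 gives epsilon. From epsilon, R1 gives xi. From xi and epsilon, R13 gives phi. [4 rule applications]
kappa needs fewer.

kappa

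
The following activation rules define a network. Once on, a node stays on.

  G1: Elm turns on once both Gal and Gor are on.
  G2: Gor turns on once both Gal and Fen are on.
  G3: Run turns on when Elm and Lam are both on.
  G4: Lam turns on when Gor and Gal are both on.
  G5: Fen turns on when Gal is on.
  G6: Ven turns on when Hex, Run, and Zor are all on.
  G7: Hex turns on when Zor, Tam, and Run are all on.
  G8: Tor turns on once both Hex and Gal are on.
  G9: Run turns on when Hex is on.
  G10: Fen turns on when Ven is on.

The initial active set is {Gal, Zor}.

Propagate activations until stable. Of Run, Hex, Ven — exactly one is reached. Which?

Run

Gal is on, so Fen turns on (G5).
Gal and Fen are on, so Gor turns on (G2).
G4: Gor and Gal on → Lam on.
Gal and Gor are on, so Elm turns on (G1).
Elm and Lam are on, so Run turns on (G3).
Ven would need Hex, Run, and Zor (G6), but Hex never turns on. Hex would need Zor, Tam, and Run (G7), but Tam never turns on.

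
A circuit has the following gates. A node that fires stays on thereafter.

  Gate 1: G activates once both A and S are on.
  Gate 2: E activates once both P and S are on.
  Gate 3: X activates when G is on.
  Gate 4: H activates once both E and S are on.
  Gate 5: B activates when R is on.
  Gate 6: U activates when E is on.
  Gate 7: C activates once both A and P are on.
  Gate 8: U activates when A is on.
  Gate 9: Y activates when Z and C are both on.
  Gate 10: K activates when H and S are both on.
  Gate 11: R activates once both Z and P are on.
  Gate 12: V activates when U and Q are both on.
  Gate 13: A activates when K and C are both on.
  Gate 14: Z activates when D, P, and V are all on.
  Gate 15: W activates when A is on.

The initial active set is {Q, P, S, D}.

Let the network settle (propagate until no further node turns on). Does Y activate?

No

Y would need Z and C (Gate 9), but C never turns on.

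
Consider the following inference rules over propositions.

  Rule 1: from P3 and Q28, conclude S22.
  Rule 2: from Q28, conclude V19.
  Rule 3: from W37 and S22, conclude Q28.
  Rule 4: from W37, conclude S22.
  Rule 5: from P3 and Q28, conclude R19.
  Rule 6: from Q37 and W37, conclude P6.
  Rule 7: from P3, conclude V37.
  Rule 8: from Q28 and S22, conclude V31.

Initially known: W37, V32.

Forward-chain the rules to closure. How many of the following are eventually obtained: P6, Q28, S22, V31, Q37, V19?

From W37, Rule 4 gives S22.
From W37 and S22, Rule 3 gives Q28.
From Q28 and S22, Rule 8 gives V31.
From Q28, Rule 2 gives V19.
P6 would need Q37 and W37 (Rule 6), but Q37 is never established.
Q28: reached.
S22: reached.
V31: reached.
No rule produces Q37, and it is not given.
V19: reached.
Reached: Q28, S22, V31, and V19 — 4 of the 6.

4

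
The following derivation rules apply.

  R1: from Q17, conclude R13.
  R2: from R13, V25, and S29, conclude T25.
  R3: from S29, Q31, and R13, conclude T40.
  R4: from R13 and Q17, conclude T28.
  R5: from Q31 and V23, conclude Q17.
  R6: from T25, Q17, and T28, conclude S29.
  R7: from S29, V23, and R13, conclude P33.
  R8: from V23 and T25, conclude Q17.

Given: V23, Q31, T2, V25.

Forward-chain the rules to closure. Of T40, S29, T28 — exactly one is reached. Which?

Q31 and V23 hold, so Q17 follows (R5).
Q17 holds, so R13 follows (R1).
R13 and Q17 hold, so T28 follows (R4).
T40 would need S29, Q31, and R13 (R3), but S29 is never established. S29 would need T25, Q17, and T28 (R6), but T25 is never established.

T28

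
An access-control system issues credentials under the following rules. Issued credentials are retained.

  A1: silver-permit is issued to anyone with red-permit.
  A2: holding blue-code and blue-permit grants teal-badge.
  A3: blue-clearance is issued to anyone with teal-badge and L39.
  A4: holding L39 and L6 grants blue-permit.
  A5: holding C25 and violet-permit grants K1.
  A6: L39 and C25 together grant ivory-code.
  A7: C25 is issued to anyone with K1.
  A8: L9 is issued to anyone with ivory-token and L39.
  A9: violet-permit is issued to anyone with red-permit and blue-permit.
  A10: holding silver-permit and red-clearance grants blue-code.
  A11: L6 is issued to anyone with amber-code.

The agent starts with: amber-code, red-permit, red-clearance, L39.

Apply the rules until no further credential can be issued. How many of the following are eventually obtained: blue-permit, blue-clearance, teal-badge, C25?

3

Holding amber-code grants L6 (A11).
Holding red-permit grants silver-permit (A1).
Holding silver-permit and red-clearance grants blue-code (A10).
Holding L39 and L6 grants blue-permit (A4).
Holding blue-code and blue-permit grants teal-badge (A2).
Holding teal-badge and L39 grants blue-clearance (A3).
blue-permit: reached.
blue-clearance: reached.
teal-badge: reached.
C25 would need K1 (A7), but K1 is never granted.
Reached: blue-permit, blue-clearance, and teal-badge — 3 of the 4.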